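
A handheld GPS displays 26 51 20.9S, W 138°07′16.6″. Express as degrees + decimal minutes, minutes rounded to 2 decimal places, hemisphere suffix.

φ: 51 + 20.9/60 = 51.3483′
Lon: seconds/60 = 0.27667; minutes = 7 + 0.27667 = 7.2767

26° 51.35′ S, 138° 7.28′ W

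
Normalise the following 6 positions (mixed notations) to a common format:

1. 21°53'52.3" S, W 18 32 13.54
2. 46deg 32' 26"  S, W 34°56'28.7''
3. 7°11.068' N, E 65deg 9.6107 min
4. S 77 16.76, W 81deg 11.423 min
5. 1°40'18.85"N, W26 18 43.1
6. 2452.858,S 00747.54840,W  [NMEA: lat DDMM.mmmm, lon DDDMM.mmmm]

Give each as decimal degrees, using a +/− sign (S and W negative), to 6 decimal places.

Point 1:
  Latitude: 21° + 53/60 + 52.3/3600 = 21 + 0.883333 + 0.014528 = 21.8978611
  S → negative
  Lon: 18° + 32/60 + 13.54/3600 = 18 + 0.533333 + 0.003761 = 18.5370944
  W ⇒ negate
Point 2:
  Lat: 32′ + 26″ = 32.43333′; 46 + 32.43333/60 = 46.5405556
  S ⇒ negate
  Lon: 34° + 56/60 + 28.7/3600 = 34 + 0.933333 + 0.007972 = 34.9413056
  hemisphere W, so the sign is −
Point 3:
  Latitude: 7 + 11.068/60 = 7.1844667
  N → positive
  Longitude: 9.6107′ = 0.160178°; total 65.1601783
  E → positive
Point 4:
  Latitude: 16.76′ = 0.279333°; total 77.2793333
  S → negative
  Lon: 81 + 11.423/60 = 81.1903833
  W ⇒ negate
Point 5:
  Lat: 40′ + 18.85″ = 40.31417′; 1 + 40.31417/60 = 1.6719028
  N → positive
  Longitude: 18′ + 43.1″ = 18.71833′; 26 + 18.71833/60 = 26.3119722
  W → negative
Point 6:
  Latitude: split at 2 digits → 24° and 52.858′; 24 + 52.858/60 = 24.8809667
  S → negative
  Lon: degrees = first 3 digits = 7, minutes = 47.5484; 7 + 47.5484/60 = 7.7924733
  W → negative

1. -21.897861, -18.537094
2. -46.540556, -34.941306
3. 7.184467, 65.160178
4. -77.279333, -81.190383
5. 1.671903, -26.311972
6. -24.880967, -7.792473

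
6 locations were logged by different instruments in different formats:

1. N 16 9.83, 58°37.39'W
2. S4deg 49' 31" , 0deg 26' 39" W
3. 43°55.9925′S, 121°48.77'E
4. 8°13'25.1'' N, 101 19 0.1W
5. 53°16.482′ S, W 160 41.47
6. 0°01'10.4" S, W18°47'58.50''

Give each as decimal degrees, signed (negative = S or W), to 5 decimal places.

Point 1:
  Latitude: 16 + 9.83/60 = 16.163833
  N → positive
  λ: 58 + 37.39/60 = 58.623167
  W → negative
Point 2:
  φ: 4 + 49/60 + 31/3600 = 4.825278
  S ⇒ negate
  Longitude: 0° + 26/60 + 39/3600 = 0 + 0.433333 + 0.010833 = 0.444167
  W ⇒ negate
Point 3:
  φ: 55.9925′ = 0.933208°; total 43.933208
  S → negative
  λ: 48.77′ = 0.812833°; total 121.812833
  E → positive
Point 4:
  Latitude: 8 + 13/60 + 25.1/3600 = 8.223639
  N ⇒ keep positive
  Longitude: 101° + 19/60 + 0.1/3600 = 101 + 0.316667 + 0.000028 = 101.316694
  hemisphere W, so the sign is −
Point 5:
  φ: 53 + 16.482/60 = 53.274700
  S → negative
  λ: 160 + 41.47/60 = 160.691167
  hemisphere W, so the sign is −
Point 6:
  Lat: 0 + 1/60 + 10.4/3600 = 0.019556
  hemisphere S, so the sign is −
  Longitude: 18 + 47/60 + 58.5/3600 = 18.799583
  W ⇒ negate

1. 16.16383, -58.62317
2. -4.82528, -0.44417
3. -43.93321, 121.81283
4. 8.22364, -101.31669
5. -53.27470, -160.69117
6. -0.01956, -18.79958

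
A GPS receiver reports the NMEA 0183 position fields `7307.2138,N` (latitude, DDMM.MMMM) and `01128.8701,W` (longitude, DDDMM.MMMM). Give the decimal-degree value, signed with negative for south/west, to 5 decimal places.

Latitude: split at 2 digits → 73° and 7.2138′; 73 + 7.2138/60 = 73.120230
N → positive
Lon: degrees = first 3 digits = 11, minutes = 28.8701; 11 + 28.8701/60 = 11.481168
hemisphere W, so the sign is −

73.12023, -11.48117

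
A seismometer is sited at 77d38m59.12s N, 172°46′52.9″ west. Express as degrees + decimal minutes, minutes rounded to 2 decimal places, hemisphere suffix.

φ: seconds/60 = 0.98533; minutes = 38 + 0.98533 = 38.9853
λ: 46 + 52.9/60 = 46.8817′

77° 38.99′ N, 172° 46.88′ W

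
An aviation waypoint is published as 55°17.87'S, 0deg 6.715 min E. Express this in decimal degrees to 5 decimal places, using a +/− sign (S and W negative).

Lat: 55 + 17.87/60 = 55.297833
S ⇒ negate
Longitude: 0 + 6.715/60 = 0.111917
E ⇒ keep positive

-55.29783, 0.11192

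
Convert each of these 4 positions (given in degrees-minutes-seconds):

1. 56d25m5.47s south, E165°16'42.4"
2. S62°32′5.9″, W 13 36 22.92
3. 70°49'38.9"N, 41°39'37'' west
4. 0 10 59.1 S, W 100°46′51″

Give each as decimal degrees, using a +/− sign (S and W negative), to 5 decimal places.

Point 1:
  Lat: 56° + 25/60 + 5.47/3600 = 56 + 0.416667 + 0.001519 = 56.418186
  S ⇒ negate
  Longitude: 165° + 16/60 + 42.4/3600 = 165 + 0.266667 + 0.011778 = 165.278444
  E ⇒ keep positive
Point 2:
  φ: 62 + 32/60 + 5.9/3600 = 62.534972
  hemisphere S, so the sign is −
  Lon: 13 + 36/60 + 22.92/3600 = 13.606367
  W ⇒ negate
Point 3:
  φ: 49′ + 38.9″ = 49.64833′; 70 + 49.64833/60 = 70.827472
  N → positive
  λ: 41° + 39/60 + 37/3600 = 41 + 0.650000 + 0.010278 = 41.660278
  W → negative
Point 4:
  Latitude: 0 + 10/60 + 59.1/3600 = 0.183083
  hemisphere S, so the sign is −
  λ: 46′ + 51″ = 46.85000′; 100 + 46.85000/60 = 100.780833
  W → negative

1. -56.41819, 165.27844
2. -62.53497, -13.60637
3. 70.82747, -41.66028
4. -0.18308, -100.78083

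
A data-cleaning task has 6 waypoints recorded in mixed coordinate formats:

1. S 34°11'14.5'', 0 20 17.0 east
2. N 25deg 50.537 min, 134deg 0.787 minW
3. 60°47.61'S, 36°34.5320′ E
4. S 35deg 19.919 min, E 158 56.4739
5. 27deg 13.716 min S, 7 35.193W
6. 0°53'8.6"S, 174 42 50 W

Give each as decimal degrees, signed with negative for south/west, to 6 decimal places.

Point 1:
  φ: 34 + 11/60 + 14.5/3600 = 34.1873611
  hemisphere S, so the sign is −
  λ: 20′ + 17″ = 20.28333′; 0 + 20.28333/60 = 0.3380556
  E → positive
Point 2:
  Lat: 50.537′ = 0.842283°; total 25.8422833
  N → positive
  Longitude: 0.787′ = 0.013117°; total 134.0131167
  hemisphere W, so the sign is −
Point 3:
  φ: 47.61′ = 0.793500°; total 60.7935000
  S → negative
  λ: 36 + 34.532/60 = 36.5755333
  E ⇒ keep positive
Point 4:
  φ: 35 + 19.919/60 = 35.3319833
  S ⇒ negate
  λ: 56.4739′ = 0.941232°; total 158.9412317
  E → positive
Point 5:
  Latitude: 27 + 13.716/60 = 27.2286000
  hemisphere S, so the sign is −
  Longitude: 7 + 35.193/60 = 7.5865500
  hemisphere W, so the sign is −
Point 6:
  φ: 53′ + 8.6″ = 53.14333′; 0 + 53.14333/60 = 0.8857222
  hemisphere S, so the sign is −
  Longitude: 174° + 42/60 + 50/3600 = 174 + 0.700000 + 0.013889 = 174.7138889
  hemisphere W, so the sign is −

1. -34.187361, 0.338056
2. 25.842283, -134.013117
3. -60.793500, 36.575533
4. -35.331983, 158.941232
5. -27.228600, -7.586550
6. -0.885722, -174.713889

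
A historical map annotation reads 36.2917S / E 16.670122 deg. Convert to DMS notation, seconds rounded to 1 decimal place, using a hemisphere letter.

36°17′30.1″ S, 16°40′12.4″ E

Latitude: whole degrees 36; 17.50200′ → 17′ and 30.120″
λ: whole degrees 16; 40.20732′ → 40′ and 12.439″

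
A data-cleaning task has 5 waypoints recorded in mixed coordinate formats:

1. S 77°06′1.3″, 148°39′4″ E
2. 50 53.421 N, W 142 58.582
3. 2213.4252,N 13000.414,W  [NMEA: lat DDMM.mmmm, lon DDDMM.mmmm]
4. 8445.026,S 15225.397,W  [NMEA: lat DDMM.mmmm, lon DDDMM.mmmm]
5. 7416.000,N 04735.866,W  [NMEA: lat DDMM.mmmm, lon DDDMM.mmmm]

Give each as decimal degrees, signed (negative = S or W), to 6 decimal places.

Point 1:
  Lat: 77° + 6/60 + 1.3/3600 = 77 + 0.100000 + 0.000361 = 77.1003611
  hemisphere S, so the sign is −
  λ: 39′ + 4″ = 39.06667′; 148 + 39.06667/60 = 148.6511111
  E → positive
Point 2:
  Latitude: 53.421′ = 0.890350°; total 50.8903500
  N ⇒ keep positive
  λ: 58.582′ = 0.976367°; total 142.9763667
  W ⇒ negate
Point 3:
  Lat: degrees = first 2 digits = 22, minutes = 13.4252; 22 + 13.4252/60 = 22.2237533
  N ⇒ keep positive
  Longitude: degrees = first 3 digits = 130, minutes = 0.414; 130 + 0.414/60 = 130.0069000
  W → negative
Point 4:
  Lat: split at 2 digits → 84° and 45.026′; 84 + 45.026/60 = 84.7504333
  hemisphere S, so the sign is −
  λ: degrees = first 3 digits = 152, minutes = 25.397; 152 + 25.397/60 = 152.4232833
  hemisphere W, so the sign is −
Point 5:
  Lat: split at 2 digits → 74° and 16′; 74 + 16/60 = 74.2666667
  N ⇒ keep positive
  Longitude: degrees = first 3 digits = 47, minutes = 35.866; 47 + 35.866/60 = 47.5977667
  hemisphere W, so the sign is −

1. -77.100361, 148.651111
2. 50.890350, -142.976367
3. 22.223753, -130.006900
4. -84.750433, -152.423283
5. 74.266667, -47.597767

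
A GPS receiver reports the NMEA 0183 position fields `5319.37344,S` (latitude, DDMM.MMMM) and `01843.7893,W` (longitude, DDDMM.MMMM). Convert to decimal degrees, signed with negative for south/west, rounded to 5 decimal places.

-53.32289, -18.72982

Lat: split at 2 digits → 53° and 19.37344′; 53 + 19.37344/60 = 53.322891
S → negative
Longitude: split at 3 digits → 018° and 43.7893′; 18 + 43.7893/60 = 18.729822
W ⇒ negate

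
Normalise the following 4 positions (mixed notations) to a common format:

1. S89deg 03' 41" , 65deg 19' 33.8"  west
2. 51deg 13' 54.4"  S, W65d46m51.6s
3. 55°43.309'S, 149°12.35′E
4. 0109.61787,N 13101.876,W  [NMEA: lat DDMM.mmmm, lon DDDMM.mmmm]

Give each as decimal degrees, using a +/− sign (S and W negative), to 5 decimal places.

1. -89.06139, -65.32606
2. -51.23178, -65.78100
3. -55.72182, 149.20583
4. 1.16030, -131.03127

Point 1:
  Latitude: 3′ + 41″ = 3.68333′; 89 + 3.68333/60 = 89.061389
  S ⇒ negate
  Longitude: 65 + 19/60 + 33.8/3600 = 65.326056
  W → negative
Point 2:
  Latitude: 13′ + 54.4″ = 13.90667′; 51 + 13.90667/60 = 51.231778
  S → negative
  λ: 65 + 46/60 + 51.6/3600 = 65.781000
  W ⇒ negate
Point 3:
  Lat: 43.309′ = 0.721817°; total 55.721817
  S ⇒ negate
  Lon: 12.35′ = 0.205833°; total 149.205833
  E ⇒ keep positive
Point 4:
  φ: split at 2 digits → 01° and 9.61787′; 1 + 9.61787/60 = 1.160298
  N → positive
  λ: degrees = first 3 digits = 131, minutes = 1.876; 131 + 1.876/60 = 131.031267
  hemisphere W, so the sign is −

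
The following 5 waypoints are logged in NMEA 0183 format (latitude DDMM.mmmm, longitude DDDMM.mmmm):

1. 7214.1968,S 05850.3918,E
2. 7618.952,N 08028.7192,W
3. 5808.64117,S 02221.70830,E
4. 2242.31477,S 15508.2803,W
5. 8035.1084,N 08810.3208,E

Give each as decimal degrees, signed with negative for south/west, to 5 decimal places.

1. -72.23661, 58.83986
2. 76.31587, -80.47865
3. -58.14402, 22.36181
4. -22.70525, -155.13801
5. 80.58514, 88.17201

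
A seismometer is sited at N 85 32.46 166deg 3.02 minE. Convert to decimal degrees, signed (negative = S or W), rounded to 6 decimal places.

85.541000, 166.050333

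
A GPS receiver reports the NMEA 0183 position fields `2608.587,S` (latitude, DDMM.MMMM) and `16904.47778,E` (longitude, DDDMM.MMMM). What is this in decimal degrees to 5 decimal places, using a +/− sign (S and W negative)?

φ: split at 2 digits → 26° and 8.587′; 26 + 8.587/60 = 26.143117
S → negative
Lon: split at 3 digits → 169° and 4.47778′; 169 + 4.47778/60 = 169.074630
E → positive

-26.14312, 169.07463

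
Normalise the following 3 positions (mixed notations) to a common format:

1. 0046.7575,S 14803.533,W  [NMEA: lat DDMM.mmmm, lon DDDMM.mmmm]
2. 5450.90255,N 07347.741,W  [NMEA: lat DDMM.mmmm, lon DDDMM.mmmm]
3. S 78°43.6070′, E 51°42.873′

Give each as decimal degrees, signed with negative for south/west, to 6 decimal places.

1. -0.779292, -148.058883
2. 54.848376, -73.795683
3. -78.726783, 51.714550

Point 1:
  φ: degrees = first 2 digits = 0, minutes = 46.7575; 0 + 46.7575/60 = 0.7792917
  S → negative
  Longitude: degrees = first 3 digits = 148, minutes = 3.533; 148 + 3.533/60 = 148.0588833
  hemisphere W, so the sign is −
Point 2:
  Lat: degrees = first 2 digits = 54, minutes = 50.90255; 54 + 50.90255/60 = 54.8483758
  N ⇒ keep positive
  λ: split at 3 digits → 073° and 47.741′; 73 + 47.741/60 = 73.7956833
  W → negative
Point 3:
  φ: 78 + 43.607/60 = 78.7267833
  S ⇒ negate
  Lon: 51 + 42.873/60 = 51.7145500
  E ⇒ keep positive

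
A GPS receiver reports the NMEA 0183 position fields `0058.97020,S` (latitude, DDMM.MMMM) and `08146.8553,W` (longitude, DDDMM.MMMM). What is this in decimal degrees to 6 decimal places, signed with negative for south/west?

Lat: degrees = first 2 digits = 0, minutes = 58.9702; 0 + 58.9702/60 = 0.9828367
S ⇒ negate
Longitude: split at 3 digits → 081° and 46.8553′; 81 + 46.8553/60 = 81.7809217
W → negative

-0.982837, -81.780922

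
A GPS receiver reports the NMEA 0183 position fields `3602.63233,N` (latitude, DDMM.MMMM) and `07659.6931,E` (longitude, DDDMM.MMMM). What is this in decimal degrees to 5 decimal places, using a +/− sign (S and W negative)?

36.04387, 76.99489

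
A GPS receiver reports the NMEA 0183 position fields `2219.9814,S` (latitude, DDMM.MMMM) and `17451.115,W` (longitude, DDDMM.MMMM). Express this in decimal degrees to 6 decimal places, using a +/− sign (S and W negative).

-22.333023, -174.851917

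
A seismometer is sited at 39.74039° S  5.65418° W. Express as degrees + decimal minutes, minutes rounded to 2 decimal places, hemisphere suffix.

Lat: fractional part 0.740390 → 44.4234 minutes
λ: minutes = (5.654180 − 5) × 60 = 39.2508

39° 44.42′ S, 5° 39.25′ W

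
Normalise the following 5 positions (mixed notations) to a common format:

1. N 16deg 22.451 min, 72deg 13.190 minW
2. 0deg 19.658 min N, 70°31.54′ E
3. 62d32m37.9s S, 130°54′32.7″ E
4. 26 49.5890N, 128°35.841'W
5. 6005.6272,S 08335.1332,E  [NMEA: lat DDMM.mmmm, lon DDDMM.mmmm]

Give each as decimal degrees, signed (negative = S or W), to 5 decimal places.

Point 1:
  Latitude: 22.451′ = 0.374183°; total 16.374183
  N ⇒ keep positive
  Lon: 72 + 13.19/60 = 72.219833
  W ⇒ negate
Point 2:
  Latitude: 0 + 19.658/60 = 0.327633
  N → positive
  Lon: 70 + 31.54/60 = 70.525667
  E ⇒ keep positive
Point 3:
  Lat: 32′ + 37.9″ = 32.63167′; 62 + 32.63167/60 = 62.543861
  hemisphere S, so the sign is −
  λ: 54′ + 32.7″ = 54.54500′; 130 + 54.54500/60 = 130.909083
  E ⇒ keep positive
Point 4:
  Lat: 49.589′ = 0.826483°; total 26.826483
  N → positive
  λ: 35.841′ = 0.597350°; total 128.597350
  W → negative
Point 5:
  Latitude: degrees = first 2 digits = 60, minutes = 5.6272; 60 + 5.6272/60 = 60.093787
  S → negative
  Longitude: degrees = first 3 digits = 83, minutes = 35.1332; 83 + 35.1332/60 = 83.585553
  E ⇒ keep positive

1. 16.37418, -72.21983
2. 0.32763, 70.52567
3. -62.54386, 130.90908
4. 26.82648, -128.59735
5. -60.09379, 83.58555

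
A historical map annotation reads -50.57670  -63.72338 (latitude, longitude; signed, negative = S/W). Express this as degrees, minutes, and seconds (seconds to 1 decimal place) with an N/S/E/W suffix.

50°34′36.1″ S, 63°43′24.2″ W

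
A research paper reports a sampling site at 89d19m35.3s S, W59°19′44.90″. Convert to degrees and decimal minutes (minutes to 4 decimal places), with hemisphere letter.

89° 19.5883′ S, 59° 19.7483′ W

Lat: seconds/60 = 0.58833; minutes = 19 + 0.58833 = 19.588333
λ: seconds/60 = 0.74833; minutes = 19 + 0.74833 = 19.748333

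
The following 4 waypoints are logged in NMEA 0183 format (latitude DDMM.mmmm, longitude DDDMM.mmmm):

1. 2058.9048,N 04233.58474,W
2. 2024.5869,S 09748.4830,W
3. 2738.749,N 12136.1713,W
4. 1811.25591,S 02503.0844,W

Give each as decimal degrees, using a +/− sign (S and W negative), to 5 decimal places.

1. 20.98175, -42.55975
2. -20.40978, -97.80805
3. 27.64582, -121.60286
4. -18.18760, -25.05141

Point 1:
  φ: split at 2 digits → 20° and 58.9048′; 20 + 58.9048/60 = 20.981747
  N ⇒ keep positive
  Longitude: split at 3 digits → 042° and 33.58474′; 42 + 33.58474/60 = 42.559746
  hemisphere W, so the sign is −
Point 2:
  Latitude: split at 2 digits → 20° and 24.5869′; 20 + 24.5869/60 = 20.409782
  S ⇒ negate
  Longitude: degrees = first 3 digits = 97, minutes = 48.483; 97 + 48.483/60 = 97.808050
  hemisphere W, so the sign is −
Point 3:
  Latitude: degrees = first 2 digits = 27, minutes = 38.749; 27 + 38.749/60 = 27.645817
  N ⇒ keep positive
  λ: split at 3 digits → 121° and 36.1713′; 121 + 36.1713/60 = 121.602855
  W → negative
Point 4:
  Latitude: degrees = first 2 digits = 18, minutes = 11.25591; 18 + 11.25591/60 = 18.187599
  hemisphere S, so the sign is −
  Longitude: split at 3 digits → 025° and 3.0844′; 25 + 3.0844/60 = 25.051407
  W ⇒ negate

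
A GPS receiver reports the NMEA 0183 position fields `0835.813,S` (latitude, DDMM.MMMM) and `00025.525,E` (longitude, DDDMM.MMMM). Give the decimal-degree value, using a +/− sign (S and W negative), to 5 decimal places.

-8.59688, 0.42542

Lat: split at 2 digits → 08° and 35.813′; 8 + 35.813/60 = 8.596883
S ⇒ negate
Longitude: split at 3 digits → 000° and 25.525′; 0 + 25.525/60 = 0.425417
E ⇒ keep positive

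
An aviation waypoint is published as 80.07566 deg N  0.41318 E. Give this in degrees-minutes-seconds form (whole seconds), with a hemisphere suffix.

80°04′32″ N, 0°24′47″ E

Lat: 0.075660° → 4.53960′; 0.53960 × 60 = 32.38″
λ: whole degrees 0; 24.79080′ → 24′ and 47.45″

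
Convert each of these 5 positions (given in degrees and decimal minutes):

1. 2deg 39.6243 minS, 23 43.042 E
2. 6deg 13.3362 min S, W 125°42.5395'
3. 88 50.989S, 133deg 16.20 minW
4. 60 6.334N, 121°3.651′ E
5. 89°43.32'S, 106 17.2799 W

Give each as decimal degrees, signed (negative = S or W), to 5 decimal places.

1. -2.66041, 23.71737
2. -6.22227, -125.70899
3. -88.84982, -133.27000
4. 60.10557, 121.06085
5. -89.72200, -106.28800

Point 1:
  φ: 2 + 39.6243/60 = 2.660405
  S ⇒ negate
  Lon: 23 + 43.042/60 = 23.717367
  E ⇒ keep positive
Point 2:
  Latitude: 13.3362′ = 0.222270°; total 6.222270
  hemisphere S, so the sign is −
  Longitude: 125 + 42.5395/60 = 125.708992
  hemisphere W, so the sign is −
Point 3:
  Lat: 50.989′ = 0.849817°; total 88.849817
  S ⇒ negate
  Longitude: 133 + 16.2/60 = 133.270000
  W → negative
Point 4:
  φ: 6.334′ = 0.105567°; total 60.105567
  N ⇒ keep positive
  λ: 121 + 3.651/60 = 121.060850
  E → positive
Point 5:
  φ: 43.32′ = 0.722000°; total 89.722000
  S ⇒ negate
  λ: 17.2799′ = 0.287998°; total 106.287998
  hemisphere W, so the sign is −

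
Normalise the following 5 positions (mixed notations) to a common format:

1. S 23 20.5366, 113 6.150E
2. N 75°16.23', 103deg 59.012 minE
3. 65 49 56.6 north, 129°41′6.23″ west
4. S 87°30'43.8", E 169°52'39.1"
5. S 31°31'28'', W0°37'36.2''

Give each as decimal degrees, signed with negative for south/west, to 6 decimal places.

1. -23.342277, 113.102500
2. 75.270500, 103.983533
3. 65.832389, -129.685064
4. -87.512167, 169.877528
5. -31.524444, -0.626722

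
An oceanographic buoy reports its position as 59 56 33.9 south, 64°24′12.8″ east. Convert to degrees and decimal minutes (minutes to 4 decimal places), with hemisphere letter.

Latitude: 56 + 33.9/60 = 56.565000′
Lon: seconds/60 = 0.21333; minutes = 24 + 0.21333 = 24.213333

59° 56.5650′ S, 64° 24.2133′ E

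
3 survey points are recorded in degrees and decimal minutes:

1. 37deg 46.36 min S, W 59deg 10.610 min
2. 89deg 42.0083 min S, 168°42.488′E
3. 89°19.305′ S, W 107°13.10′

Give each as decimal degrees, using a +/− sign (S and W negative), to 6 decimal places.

Point 1:
  Latitude: 37 + 46.36/60 = 37.7726667
  hemisphere S, so the sign is −
  Longitude: 59 + 10.61/60 = 59.1768333
  W ⇒ negate
Point 2:
  Latitude: 42.0083′ = 0.700138°; total 89.7001383
  S → negative
  Lon: 168 + 42.488/60 = 168.7081333
  E → positive
Point 3:
  Lat: 89 + 19.305/60 = 89.3217500
  hemisphere S, so the sign is −
  Lon: 13.1′ = 0.218333°; total 107.2183333
  hemisphere W, so the sign is −

1. -37.772667, -59.176833
2. -89.700138, 168.708133
3. -89.321750, -107.218333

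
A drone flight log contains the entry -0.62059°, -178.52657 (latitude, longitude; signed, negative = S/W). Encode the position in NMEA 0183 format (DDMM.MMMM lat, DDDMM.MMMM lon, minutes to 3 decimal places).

Latitude is negative → S; |value| = 0.620590
Latitude: minutes = (0.620590 − 0) × 60 = 37.23540
Longitude is negative → W; |value| = 178.526570
λ: minutes = (178.526570 − 178) × 60 = 31.59420

0037.235,S / 17831.594,W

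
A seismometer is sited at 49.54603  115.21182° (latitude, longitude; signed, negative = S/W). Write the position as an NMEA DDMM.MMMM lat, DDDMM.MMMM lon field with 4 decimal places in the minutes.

φ: fractional part 0.546030 → 32.761800 minutes
Lon: minutes = (115.211820 − 115) × 60 = 12.709200

4932.7618,N / 11512.7092,E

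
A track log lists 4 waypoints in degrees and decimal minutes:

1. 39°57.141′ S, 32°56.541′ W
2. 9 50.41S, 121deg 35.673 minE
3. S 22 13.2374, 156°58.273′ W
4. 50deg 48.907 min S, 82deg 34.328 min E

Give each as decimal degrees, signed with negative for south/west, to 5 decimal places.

1. -39.95235, -32.94235
2. -9.84017, 121.59455
3. -22.22062, -156.97122
4. -50.81512, 82.57213

Point 1:
  Latitude: 57.141′ = 0.952350°; total 39.952350
  S → negative
  λ: 32 + 56.541/60 = 32.942350
  W ⇒ negate
Point 2:
  Latitude: 9 + 50.41/60 = 9.840167
  S → negative
  Lon: 121 + 35.673/60 = 121.594550
  E → positive
Point 3:
  Latitude: 22 + 13.2374/60 = 22.220623
  S ⇒ negate
  Lon: 58.273′ = 0.971217°; total 156.971217
  hemisphere W, so the sign is −
Point 4:
  φ: 48.907′ = 0.815117°; total 50.815117
  S ⇒ negate
  λ: 82 + 34.328/60 = 82.572133
  E ⇒ keep positive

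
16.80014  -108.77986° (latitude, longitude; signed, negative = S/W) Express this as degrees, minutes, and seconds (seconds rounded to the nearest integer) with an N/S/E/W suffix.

16°48′1″ N, 108°46′47″ W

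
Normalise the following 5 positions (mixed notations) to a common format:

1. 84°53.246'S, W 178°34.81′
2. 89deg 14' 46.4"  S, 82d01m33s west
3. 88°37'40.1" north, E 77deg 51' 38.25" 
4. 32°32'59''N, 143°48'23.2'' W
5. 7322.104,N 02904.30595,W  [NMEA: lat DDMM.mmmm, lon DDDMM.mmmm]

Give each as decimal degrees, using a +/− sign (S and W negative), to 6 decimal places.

Point 1:
  Latitude: 53.246′ = 0.887433°; total 84.8874333
  hemisphere S, so the sign is −
  λ: 178 + 34.81/60 = 178.5801667
  hemisphere W, so the sign is −
Point 2:
  φ: 14′ + 46.4″ = 14.77333′; 89 + 14.77333/60 = 89.2462222
  S → negative
  λ: 1′ + 33″ = 1.55000′; 82 + 1.55000/60 = 82.0258333
  W → negative
Point 3:
  Lat: 88° + 37/60 + 40.1/3600 = 88 + 0.616667 + 0.011139 = 88.6278056
  N → positive
  Lon: 77 + 51/60 + 38.25/3600 = 77.8606250
  E ⇒ keep positive
Point 4:
  Latitude: 32° + 32/60 + 59/3600 = 32 + 0.533333 + 0.016389 = 32.5497222
  N ⇒ keep positive
  Longitude: 143° + 48/60 + 23.2/3600 = 143 + 0.800000 + 0.006444 = 143.8064444
  W → negative
Point 5:
  φ: degrees = first 2 digits = 73, minutes = 22.104; 73 + 22.104/60 = 73.3684000
  N → positive
  λ: split at 3 digits → 029° and 4.30595′; 29 + 4.30595/60 = 29.0717658
  hemisphere W, so the sign is −

1. -84.887433, -178.580167
2. -89.246222, -82.025833
3. 88.627806, 77.860625
4. 32.549722, -143.806444
5. 73.368400, -29.071766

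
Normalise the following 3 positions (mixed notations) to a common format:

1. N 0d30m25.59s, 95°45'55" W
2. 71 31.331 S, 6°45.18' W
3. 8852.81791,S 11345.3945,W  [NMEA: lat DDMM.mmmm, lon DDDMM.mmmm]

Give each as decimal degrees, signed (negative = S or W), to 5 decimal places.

1. 0.50711, -95.76528
2. -71.52218, -6.75300
3. -88.88030, -113.75658

Point 1:
  φ: 0° + 30/60 + 25.59/3600 = 0 + 0.500000 + 0.007108 = 0.507108
  N ⇒ keep positive
  λ: 45′ + 55″ = 45.91667′; 95 + 45.91667/60 = 95.765278
  W ⇒ negate
Point 2:
  Lat: 31.331′ = 0.522183°; total 71.522183
  hemisphere S, so the sign is −
  Longitude: 6 + 45.18/60 = 6.753000
  W ⇒ negate
Point 3:
  Latitude: split at 2 digits → 88° and 52.81791′; 88 + 52.81791/60 = 88.880299
  hemisphere S, so the sign is −
  Longitude: degrees = first 3 digits = 113, minutes = 45.3945; 113 + 45.3945/60 = 113.756575
  W → negative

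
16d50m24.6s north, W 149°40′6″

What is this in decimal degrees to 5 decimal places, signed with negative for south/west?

Latitude: 16° + 50/60 + 24.6/3600 = 16 + 0.833333 + 0.006833 = 16.840167
N ⇒ keep positive
Longitude: 40′ + 6″ = 40.10000′; 149 + 40.10000/60 = 149.668333
W ⇒ negate

16.84017, -149.66833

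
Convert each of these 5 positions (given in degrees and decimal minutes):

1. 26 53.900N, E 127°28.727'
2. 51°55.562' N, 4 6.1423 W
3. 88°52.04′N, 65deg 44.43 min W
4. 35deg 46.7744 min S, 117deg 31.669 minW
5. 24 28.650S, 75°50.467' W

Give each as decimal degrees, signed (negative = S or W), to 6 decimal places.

1. 26.898333, 127.478783
2. 51.926033, -4.102372
3. 88.867333, -65.740500
4. -35.779573, -117.527817
5. -24.477500, -75.841117

Point 1:
  Latitude: 53.9′ = 0.898333°; total 26.8983333
  N → positive
  Lon: 127 + 28.727/60 = 127.4787833
  E ⇒ keep positive
Point 2:
  Latitude: 51 + 55.562/60 = 51.9260333
  N → positive
  Longitude: 4 + 6.1423/60 = 4.1023717
  hemisphere W, so the sign is −
Point 3:
  Lat: 52.04′ = 0.867333°; total 88.8673333
  N ⇒ keep positive
  Longitude: 65 + 44.43/60 = 65.7405000
  W ⇒ negate
Point 4:
  Latitude: 46.7744′ = 0.779573°; total 35.7795733
  S → negative
  Lon: 117 + 31.669/60 = 117.5278167
  hemisphere W, so the sign is −
Point 5:
  Lat: 24 + 28.65/60 = 24.4775000
  S → negative
  Lon: 50.467′ = 0.841117°; total 75.8411167
  hemisphere W, so the sign is −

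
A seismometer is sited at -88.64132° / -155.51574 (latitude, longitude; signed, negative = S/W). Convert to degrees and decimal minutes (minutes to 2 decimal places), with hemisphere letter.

Latitude is negative → S; |value| = 88.641320
Lat: fractional part 0.641320 → 38.4792 minutes
Longitude is negative → W; |value| = 155.515740
Longitude: 155° + 0.515740 × 60 = 155° 30.9444′

88° 38.48′ S, 155° 30.94′ W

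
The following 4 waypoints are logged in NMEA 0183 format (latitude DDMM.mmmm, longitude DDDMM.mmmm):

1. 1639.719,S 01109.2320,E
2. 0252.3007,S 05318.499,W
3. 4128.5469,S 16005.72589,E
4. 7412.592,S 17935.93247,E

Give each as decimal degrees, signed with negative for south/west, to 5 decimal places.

1. -16.66198, 11.15387
2. -2.87168, -53.30832
3. -41.47578, 160.09543
4. -74.20987, 179.59887

Point 1:
  Latitude: split at 2 digits → 16° and 39.719′; 16 + 39.719/60 = 16.661983
  S → negative
  Lon: degrees = first 3 digits = 11, minutes = 9.232; 11 + 9.232/60 = 11.153867
  E ⇒ keep positive
Point 2:
  Latitude: split at 2 digits → 02° and 52.3007′; 2 + 52.3007/60 = 2.871678
  S ⇒ negate
  Lon: degrees = first 3 digits = 53, minutes = 18.499; 53 + 18.499/60 = 53.308317
  W → negative
Point 3:
  Latitude: split at 2 digits → 41° and 28.5469′; 41 + 28.5469/60 = 41.475782
  hemisphere S, so the sign is −
  Lon: degrees = first 3 digits = 160, minutes = 5.72589; 160 + 5.72589/60 = 160.095432
  E → positive
Point 4:
  Latitude: degrees = first 2 digits = 74, minutes = 12.592; 74 + 12.592/60 = 74.209867
  S → negative
  Lon: degrees = first 3 digits = 179, minutes = 35.93247; 179 + 35.93247/60 = 179.598875
  E ⇒ keep positive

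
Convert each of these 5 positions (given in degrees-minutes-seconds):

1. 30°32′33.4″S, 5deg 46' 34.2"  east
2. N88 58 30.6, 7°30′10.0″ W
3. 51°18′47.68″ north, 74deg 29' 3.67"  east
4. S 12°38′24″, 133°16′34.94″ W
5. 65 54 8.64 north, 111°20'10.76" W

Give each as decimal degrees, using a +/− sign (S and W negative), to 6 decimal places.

1. -30.542611, 5.776167
2. 88.975167, -7.502778
3. 51.313244, 74.484353
4. -12.640000, -133.276372
5. 65.902400, -111.336322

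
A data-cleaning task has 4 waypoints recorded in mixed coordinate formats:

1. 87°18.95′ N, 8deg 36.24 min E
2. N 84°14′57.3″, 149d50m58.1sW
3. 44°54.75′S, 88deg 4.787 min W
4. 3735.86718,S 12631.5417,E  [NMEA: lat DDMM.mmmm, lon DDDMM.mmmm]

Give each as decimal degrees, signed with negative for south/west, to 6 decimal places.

1. 87.315833, 8.604000
2. 84.249250, -149.849472
3. -44.912500, -88.079783
4. -37.597786, 126.525695

Point 1:
  Lat: 18.95′ = 0.315833°; total 87.3158333
  N ⇒ keep positive
  Longitude: 8 + 36.24/60 = 8.6040000
  E → positive
Point 2:
  Lat: 84 + 14/60 + 57.3/3600 = 84.2492500
  N → positive
  Lon: 149 + 50/60 + 58.1/3600 = 149.8494722
  W ⇒ negate
Point 3:
  Lat: 44 + 54.75/60 = 44.9125000
  S → negative
  λ: 4.787′ = 0.079783°; total 88.0797833
  W ⇒ negate
Point 4:
  Lat: split at 2 digits → 37° and 35.86718′; 37 + 35.86718/60 = 37.5977863
  S ⇒ negate
  Longitude: split at 3 digits → 126° and 31.5417′; 126 + 31.5417/60 = 126.5256950
  E → positive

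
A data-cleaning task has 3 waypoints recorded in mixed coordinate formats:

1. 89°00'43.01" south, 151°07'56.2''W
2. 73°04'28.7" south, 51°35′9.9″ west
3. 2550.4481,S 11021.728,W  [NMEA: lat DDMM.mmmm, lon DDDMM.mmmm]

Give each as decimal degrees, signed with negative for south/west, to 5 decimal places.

1. -89.01195, -151.13228
2. -73.07464, -51.58608
3. -25.84080, -110.36213

Point 1:
  Lat: 89 + 0/60 + 43.01/3600 = 89.011947
  S ⇒ negate
  λ: 151 + 7/60 + 56.2/3600 = 151.132278
  hemisphere W, so the sign is −
Point 2:
  Lat: 73 + 4/60 + 28.7/3600 = 73.074639
  S ⇒ negate
  Longitude: 51 + 35/60 + 9.9/3600 = 51.586083
  W → negative
Point 3:
  Latitude: split at 2 digits → 25° and 50.4481′; 25 + 50.4481/60 = 25.840802
  S ⇒ negate
  Longitude: degrees = first 3 digits = 110, minutes = 21.728; 110 + 21.728/60 = 110.362133
  W ⇒ negate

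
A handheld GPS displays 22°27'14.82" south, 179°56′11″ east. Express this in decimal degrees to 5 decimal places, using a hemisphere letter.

22.45412° S, 179.93639° E

φ: 27′ + 14.82″ = 27.24700′; 22 + 27.24700/60 = 22.454117
λ: 56′ + 11″ = 56.18333′; 179 + 56.18333/60 = 179.936389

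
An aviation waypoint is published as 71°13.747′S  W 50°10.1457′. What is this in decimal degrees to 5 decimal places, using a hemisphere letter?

71.22912° S, 50.16910° W

Lat: 13.747′ = 0.229117°; total 71.229117
λ: 10.1457′ = 0.169095°; total 50.169095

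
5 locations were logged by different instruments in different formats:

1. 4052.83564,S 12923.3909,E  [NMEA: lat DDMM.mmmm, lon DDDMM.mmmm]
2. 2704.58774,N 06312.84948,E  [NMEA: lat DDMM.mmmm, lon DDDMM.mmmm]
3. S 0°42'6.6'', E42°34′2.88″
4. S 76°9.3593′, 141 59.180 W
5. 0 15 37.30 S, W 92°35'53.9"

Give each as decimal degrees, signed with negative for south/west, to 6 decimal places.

Point 1:
  Latitude: degrees = first 2 digits = 40, minutes = 52.83564; 40 + 52.83564/60 = 40.8805940
  S → negative
  λ: degrees = first 3 digits = 129, minutes = 23.3909; 129 + 23.3909/60 = 129.3898483
  E → positive
Point 2:
  Lat: degrees = first 2 digits = 27, minutes = 4.58774; 27 + 4.58774/60 = 27.0764623
  N ⇒ keep positive
  Longitude: degrees = first 3 digits = 63, minutes = 12.84948; 63 + 12.84948/60 = 63.2141580
  E → positive
Point 3:
  Lat: 0° + 42/60 + 6.6/3600 = 0 + 0.700000 + 0.001833 = 0.7018333
  S → negative
  λ: 42 + 34/60 + 2.88/3600 = 42.5674667
  E → positive
Point 4:
  φ: 76 + 9.3593/60 = 76.1559883
  S → negative
  Lon: 141 + 59.18/60 = 141.9863333
  W → negative
Point 5:
  φ: 0 + 15/60 + 37.3/3600 = 0.2603611
  S → negative
  Lon: 35′ + 53.9″ = 35.89833′; 92 + 35.89833/60 = 92.5983056
  hemisphere W, so the sign is −

1. -40.880594, 129.389848
2. 27.076462, 63.214158
3. -0.701833, 42.567467
4. -76.155988, -141.986333
5. -0.260361, -92.598306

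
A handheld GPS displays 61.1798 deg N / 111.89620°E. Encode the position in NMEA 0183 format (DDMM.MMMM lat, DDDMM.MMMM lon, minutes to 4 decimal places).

Latitude: minutes = (61.179800 − 61) × 60 = 10.788000
Longitude: minutes = (111.896200 − 111) × 60 = 53.772000

6110.7880,N / 11153.7720,E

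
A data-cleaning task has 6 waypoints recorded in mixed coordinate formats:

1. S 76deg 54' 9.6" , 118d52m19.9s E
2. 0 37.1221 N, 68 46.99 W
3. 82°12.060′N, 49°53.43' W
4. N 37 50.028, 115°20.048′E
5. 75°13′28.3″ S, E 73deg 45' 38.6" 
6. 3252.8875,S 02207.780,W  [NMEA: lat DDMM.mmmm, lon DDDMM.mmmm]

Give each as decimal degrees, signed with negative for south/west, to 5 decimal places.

1. -76.90267, 118.87219
2. 0.61870, -68.78317
3. 82.20100, -49.89050
4. 37.83380, 115.33413
5. -75.22453, 73.76072
6. -32.88146, -22.12967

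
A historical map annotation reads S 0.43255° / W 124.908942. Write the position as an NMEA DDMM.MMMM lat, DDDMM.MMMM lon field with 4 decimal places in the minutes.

0025.9530,S / 12454.5365,W

Lat: fractional part 0.432550 → 25.953000 minutes
Lon: fractional part 0.908942 → 54.536520 minutes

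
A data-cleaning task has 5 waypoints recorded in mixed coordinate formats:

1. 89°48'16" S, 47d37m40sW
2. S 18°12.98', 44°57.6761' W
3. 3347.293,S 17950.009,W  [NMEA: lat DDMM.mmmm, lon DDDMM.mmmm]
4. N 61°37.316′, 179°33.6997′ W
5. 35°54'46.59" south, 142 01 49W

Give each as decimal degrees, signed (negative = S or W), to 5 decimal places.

1. -89.80444, -47.62778
2. -18.21633, -44.96127
3. -33.78822, -179.83348
4. 61.62193, -179.56166
5. -35.91294, -142.03028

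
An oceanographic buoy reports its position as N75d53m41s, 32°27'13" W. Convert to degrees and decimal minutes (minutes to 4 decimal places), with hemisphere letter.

φ: 53 + 41/60 = 53.683333′
Longitude: seconds/60 = 0.21667; minutes = 27 + 0.21667 = 27.216667

75° 53.6833′ N, 32° 27.2167′ W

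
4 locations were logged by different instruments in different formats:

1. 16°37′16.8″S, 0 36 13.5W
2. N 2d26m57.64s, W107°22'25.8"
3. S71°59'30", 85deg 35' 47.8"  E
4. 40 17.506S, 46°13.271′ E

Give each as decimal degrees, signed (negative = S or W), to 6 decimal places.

1. -16.621333, -0.603750
2. 2.449344, -107.373833
3. -71.991667, 85.596611
4. -40.291767, 46.221183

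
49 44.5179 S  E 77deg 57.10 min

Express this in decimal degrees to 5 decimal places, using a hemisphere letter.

Latitude: 44.5179′ = 0.741965°; total 49.741965
Longitude: 57.1′ = 0.951667°; total 77.951667

49.74197° S, 77.95167° E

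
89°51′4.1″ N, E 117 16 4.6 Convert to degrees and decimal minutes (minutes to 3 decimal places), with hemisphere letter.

Lat: seconds/60 = 0.06833; minutes = 51 + 0.06833 = 51.06833
Longitude: seconds/60 = 0.07667; minutes = 16 + 0.07667 = 16.07667

89° 51.068′ N, 117° 16.077′ E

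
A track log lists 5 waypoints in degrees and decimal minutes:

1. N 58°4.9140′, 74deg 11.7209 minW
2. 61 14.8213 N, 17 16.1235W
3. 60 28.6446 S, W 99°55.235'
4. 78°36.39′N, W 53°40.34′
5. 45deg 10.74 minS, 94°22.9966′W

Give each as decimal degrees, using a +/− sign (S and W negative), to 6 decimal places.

1. 58.081900, -74.195348
2. 61.247022, -17.268725
3. -60.477410, -99.920583
4. 78.606500, -53.672333
5. -45.179000, -94.383277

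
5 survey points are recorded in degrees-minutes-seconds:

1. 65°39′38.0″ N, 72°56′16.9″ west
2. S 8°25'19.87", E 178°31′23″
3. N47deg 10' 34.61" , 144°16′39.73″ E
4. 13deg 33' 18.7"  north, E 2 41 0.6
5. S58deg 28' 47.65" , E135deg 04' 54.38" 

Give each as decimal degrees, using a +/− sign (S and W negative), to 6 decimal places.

Point 1:
  φ: 65 + 39/60 + 38/3600 = 65.6605556
  N ⇒ keep positive
  Lon: 72 + 56/60 + 16.9/3600 = 72.9380278
  W ⇒ negate
Point 2:
  φ: 8° + 25/60 + 19.87/3600 = 8 + 0.416667 + 0.005519 = 8.4221861
  S → negative
  λ: 178 + 31/60 + 23/3600 = 178.5230556
  E ⇒ keep positive
Point 3:
  φ: 47 + 10/60 + 34.61/3600 = 47.1762806
  N → positive
  λ: 144° + 16/60 + 39.73/3600 = 144 + 0.266667 + 0.011036 = 144.2777028
  E ⇒ keep positive
Point 4:
  φ: 13 + 33/60 + 18.7/3600 = 13.5551944
  N ⇒ keep positive
  Lon: 2° + 41/60 + 0.6/3600 = 2 + 0.683333 + 0.000167 = 2.6835000
  E ⇒ keep positive
Point 5:
  φ: 58° + 28/60 + 47.65/3600 = 58 + 0.466667 + 0.013236 = 58.4799028
  S → negative
  Longitude: 4′ + 54.38″ = 4.90633′; 135 + 4.90633/60 = 135.0817722
  E → positive

1. 65.660556, -72.938028
2. -8.422186, 178.523056
3. 47.176281, 144.277703
4. 13.555194, 2.683500
5. -58.479903, 135.081772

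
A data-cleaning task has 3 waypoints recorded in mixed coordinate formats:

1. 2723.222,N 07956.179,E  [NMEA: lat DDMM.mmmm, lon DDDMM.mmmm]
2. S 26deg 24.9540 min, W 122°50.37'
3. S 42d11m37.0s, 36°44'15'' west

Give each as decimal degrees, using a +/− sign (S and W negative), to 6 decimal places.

1. 27.387033, 79.936317
2. -26.415900, -122.839500
3. -42.193611, -36.737500

Point 1:
  Latitude: split at 2 digits → 27° and 23.222′; 27 + 23.222/60 = 27.3870333
  N → positive
  λ: split at 3 digits → 079° and 56.179′; 79 + 56.179/60 = 79.9363167
  E → positive
Point 2:
  φ: 24.954′ = 0.415900°; total 26.4159000
  S → negative
  λ: 122 + 50.37/60 = 122.8395000
  hemisphere W, so the sign is −
Point 3:
  Lat: 11′ + 37″ = 11.61667′; 42 + 11.61667/60 = 42.1936111
  hemisphere S, so the sign is −
  λ: 44′ + 15″ = 44.25000′; 36 + 44.25000/60 = 36.7375000
  W → negative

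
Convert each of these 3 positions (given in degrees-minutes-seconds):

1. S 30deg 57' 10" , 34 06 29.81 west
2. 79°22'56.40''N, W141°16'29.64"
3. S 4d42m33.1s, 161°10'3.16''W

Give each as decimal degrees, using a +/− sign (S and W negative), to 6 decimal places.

Point 1:
  Latitude: 57′ + 10″ = 57.16667′; 30 + 57.16667/60 = 30.9527778
  S → negative
  Lon: 6′ + 29.81″ = 6.49683′; 34 + 6.49683/60 = 34.1082806
  W ⇒ negate
Point 2:
  Lat: 22′ + 56.4″ = 22.94000′; 79 + 22.94000/60 = 79.3823333
  N → positive
  Lon: 141° + 16/60 + 29.64/3600 = 141 + 0.266667 + 0.008233 = 141.2749000
  hemisphere W, so the sign is −
Point 3:
  Lat: 4 + 42/60 + 33.1/3600 = 4.7091944
  hemisphere S, so the sign is −
  Lon: 161° + 10/60 + 3.16/3600 = 161 + 0.166667 + 0.000878 = 161.1675444
  W ⇒ negate

1. -30.952778, -34.108281
2. 79.382333, -141.274900
3. -4.709194, -161.167544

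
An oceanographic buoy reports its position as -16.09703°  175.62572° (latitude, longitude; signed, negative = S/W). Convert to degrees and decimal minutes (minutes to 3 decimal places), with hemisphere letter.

Latitude is negative → S; |value| = 16.097030
Lat: 16° + 0.097030 × 60 = 16° 5.82180′
λ: minutes = (175.625720 − 175) × 60 = 37.54320

16° 5.822′ S, 175° 37.543′ E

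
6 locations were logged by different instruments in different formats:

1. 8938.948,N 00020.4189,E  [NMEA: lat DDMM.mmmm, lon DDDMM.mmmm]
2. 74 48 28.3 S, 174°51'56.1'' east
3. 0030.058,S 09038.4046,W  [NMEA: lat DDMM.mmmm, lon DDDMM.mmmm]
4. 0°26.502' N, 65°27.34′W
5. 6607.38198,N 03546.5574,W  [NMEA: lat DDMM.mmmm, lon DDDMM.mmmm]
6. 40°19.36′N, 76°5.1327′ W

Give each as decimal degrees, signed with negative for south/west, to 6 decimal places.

Point 1:
  φ: degrees = first 2 digits = 89, minutes = 38.948; 89 + 38.948/60 = 89.6491333
  N → positive
  Lon: split at 3 digits → 000° and 20.4189′; 0 + 20.4189/60 = 0.3403150
  E → positive
Point 2:
  Latitude: 48′ + 28.3″ = 48.47167′; 74 + 48.47167/60 = 74.8078611
  hemisphere S, so the sign is −
  Lon: 174 + 51/60 + 56.1/3600 = 174.8655833
  E → positive
Point 3:
  φ: degrees = first 2 digits = 0, minutes = 30.058; 0 + 30.058/60 = 0.5009667
  S ⇒ negate
  λ: degrees = first 3 digits = 90, minutes = 38.4046; 90 + 38.4046/60 = 90.6400767
  W → negative
Point 4:
  φ: 26.502′ = 0.441700°; total 0.4417000
  N ⇒ keep positive
  λ: 65 + 27.34/60 = 65.4556667
  W ⇒ negate
Point 5:
  Lat: degrees = first 2 digits = 66, minutes = 7.38198; 66 + 7.38198/60 = 66.1230330
  N → positive
  Longitude: degrees = first 3 digits = 35, minutes = 46.5574; 35 + 46.5574/60 = 35.7759567
  W → negative
Point 6:
  φ: 40 + 19.36/60 = 40.3226667
  N ⇒ keep positive
  λ: 76 + 5.1327/60 = 76.0855450
  W ⇒ negate

1. 89.649133, 0.340315
2. -74.807861, 174.865583
3. -0.500967, -90.640077
4. 0.441700, -65.455667
5. 66.123033, -35.775957
6. 40.322667, -76.085545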